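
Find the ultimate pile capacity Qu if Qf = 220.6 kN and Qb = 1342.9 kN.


Using Qu = Qf + Qb
Qu = 220.6 + 1342.9
Qu = 1563.5 kN


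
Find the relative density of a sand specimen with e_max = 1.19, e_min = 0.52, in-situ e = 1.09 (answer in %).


Using Dr = (e_max - e) / (e_max - e_min) * 100
e_max - e = 1.19 - 1.09 = 0.1
e_max - e_min = 1.19 - 0.52 = 0.67
Dr = 0.1 / 0.67 * 100
Dr = 14.93 %


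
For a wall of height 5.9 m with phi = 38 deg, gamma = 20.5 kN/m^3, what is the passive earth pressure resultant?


Result: 1499.91 kN/m

Derivation:
Compute passive earth pressure coefficient:
Kp = tan^2(45 + phi/2) = tan^2(64.0) = 4.203746
Compute passive force:
Pp = 0.5 * Kp * gamma * H^2
Pp = 0.5 * 4.203746 * 20.5 * 5.9^2
Pp = 1499.91 kN/m


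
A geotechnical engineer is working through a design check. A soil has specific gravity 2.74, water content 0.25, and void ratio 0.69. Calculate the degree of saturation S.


Using S = Gs * w / e
S = 2.74 * 0.25 / 0.69
S = 0.9928


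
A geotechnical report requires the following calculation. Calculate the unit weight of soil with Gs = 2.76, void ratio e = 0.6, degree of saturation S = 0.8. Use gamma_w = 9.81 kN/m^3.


Using gamma = gamma_w * (Gs + S*e) / (1 + e)
Numerator: Gs + S*e = 2.76 + 0.8*0.6 = 3.24
Denominator: 1 + e = 1 + 0.6 = 1.6
gamma = 9.81 * 3.24 / 1.6
gamma = 19.865 kN/m^3


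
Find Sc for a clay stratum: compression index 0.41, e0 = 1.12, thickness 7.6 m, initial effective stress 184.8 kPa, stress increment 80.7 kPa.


Result: 0.2313 m

Derivation:
Using Sc = Cc * H / (1 + e0) * log10((sigma0 + delta_sigma) / sigma0)
Stress ratio = (184.8 + 80.7) / 184.8 = 1.43669
log10(1.43669) = 0.157363
Cc * H / (1 + e0) = 0.41 * 7.6 / (1 + 1.12) = 1.46981
Sc = 1.46981 * 0.157363
Sc = 0.2313 m


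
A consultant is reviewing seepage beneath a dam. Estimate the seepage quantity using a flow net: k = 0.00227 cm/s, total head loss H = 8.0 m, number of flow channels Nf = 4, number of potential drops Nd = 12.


Convert k to m/s for unit consistency with H:
k = 0.00227 cm/s = 0.00227 / 100 m/s = 2.27e-05 m/s
Using q = k * H * Nf / Nd
Nf / Nd = 4 / 12 = 0.3333
q = 2.27e-05 * 8.0 * 0.3333
q = 6.053e-05 m^3/s per m


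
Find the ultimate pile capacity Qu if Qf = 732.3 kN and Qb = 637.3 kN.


Result: 1369.6 kN

Derivation:
Using Qu = Qf + Qb
Qu = 732.3 + 637.3
Qu = 1369.6 kN


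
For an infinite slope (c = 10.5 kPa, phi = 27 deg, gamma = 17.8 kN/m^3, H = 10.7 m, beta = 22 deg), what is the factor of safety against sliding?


Result: 1.42

Derivation:
Using Fs = c / (gamma*H*sin(beta)*cos(beta)) + tan(phi)/tan(beta)
Cohesion contribution = 10.5 / (17.8*10.7*sin(22)*cos(22))
Cohesion contribution = 0.158725
Friction contribution = tan(27)/tan(22) = 1.26112
Fs = 0.158725 + 1.26112
Fs = 1.42


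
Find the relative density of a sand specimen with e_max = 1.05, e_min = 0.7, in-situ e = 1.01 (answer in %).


Using Dr = (e_max - e) / (e_max - e_min) * 100
e_max - e = 1.05 - 1.01 = 0.04
e_max - e_min = 1.05 - 0.7 = 0.35
Dr = 0.04 / 0.35 * 100
Dr = 11.43 %


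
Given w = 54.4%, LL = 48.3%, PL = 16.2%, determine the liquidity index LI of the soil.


First compute the plasticity index:
PI = LL - PL = 48.3 - 16.2 = 32.1
Then compute the liquidity index:
LI = (w - PL) / PI
LI = (54.4 - 16.2) / 32.1
LI = 1.19


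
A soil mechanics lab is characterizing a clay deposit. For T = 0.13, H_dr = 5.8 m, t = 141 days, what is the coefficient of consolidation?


Using cv = T * H_dr^2 / t
H_dr^2 = 5.8^2 = 33.64
cv = 0.13 * 33.64 / 141
cv = 0.03102 m^2/day


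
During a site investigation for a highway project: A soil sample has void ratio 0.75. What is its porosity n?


Using the relation n = e / (1 + e)
n = 0.75 / (1 + 0.75)
n = 0.75 / 1.75
n = 0.4286


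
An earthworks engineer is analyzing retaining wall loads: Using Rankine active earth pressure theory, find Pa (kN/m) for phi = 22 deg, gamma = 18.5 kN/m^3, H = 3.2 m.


Compute active earth pressure coefficient:
Ka = tan^2(45 - phi/2) = tan^2(34.0) = 0.454962
Compute active force:
Pa = 0.5 * Ka * gamma * H^2
Pa = 0.5 * 0.454962 * 18.5 * 3.2^2
Pa = 43.09 kN/m


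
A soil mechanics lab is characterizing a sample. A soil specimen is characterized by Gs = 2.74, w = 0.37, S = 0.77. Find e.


Using the relation e = Gs * w / S
e = 2.74 * 0.37 / 0.77
e = 1.3166


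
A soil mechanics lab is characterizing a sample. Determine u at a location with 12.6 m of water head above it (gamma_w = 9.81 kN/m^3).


Using u = gamma_w * h_w
u = 9.81 * 12.6
u = 123.61 kPa


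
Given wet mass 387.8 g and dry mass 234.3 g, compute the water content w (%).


Using w = (m_wet - m_dry) / m_dry * 100
m_wet - m_dry = 387.8 - 234.3 = 153.5 g
w = 153.5 / 234.3 * 100
w = 65.51 %


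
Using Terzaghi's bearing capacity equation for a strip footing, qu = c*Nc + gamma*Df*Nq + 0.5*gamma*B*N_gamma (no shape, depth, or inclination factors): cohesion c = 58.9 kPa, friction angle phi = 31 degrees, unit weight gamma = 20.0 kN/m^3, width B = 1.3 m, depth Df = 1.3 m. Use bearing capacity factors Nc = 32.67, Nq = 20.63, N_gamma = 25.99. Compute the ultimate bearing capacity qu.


Compute qu = c*Nc + gamma*Df*Nq + 0.5*gamma*B*N_gamma
Term 1: 58.9 * 32.67 = 1924.263
Term 2: 20.0 * 1.3 * 20.63 = 536.38
Term 3: 0.5 * 20.0 * 1.3 * 25.99 = 337.87
qu = 1924.263 + 536.38 + 337.87
qu = 2798.51 kPa


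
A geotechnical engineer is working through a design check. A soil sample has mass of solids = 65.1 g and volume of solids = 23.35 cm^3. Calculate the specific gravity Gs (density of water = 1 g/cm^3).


Result: 2.788

Derivation:
Using Gs = m_s / (V_s * rho_w)
Since rho_w = 1 g/cm^3:
Gs = 65.1 / 23.35
Gs = 2.788


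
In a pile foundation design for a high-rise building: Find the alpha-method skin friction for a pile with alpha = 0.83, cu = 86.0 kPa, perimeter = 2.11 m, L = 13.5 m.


Using Qs = alpha * cu * perimeter * L
Qs = 0.83 * 86.0 * 2.11 * 13.5
Qs = 2033.26 kN


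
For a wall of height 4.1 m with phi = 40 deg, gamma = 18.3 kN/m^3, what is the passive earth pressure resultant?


Compute passive earth pressure coefficient:
Kp = tan^2(45 + phi/2) = tan^2(65.0) = 4.59891
Compute passive force:
Pp = 0.5 * Kp * gamma * H^2
Pp = 0.5 * 4.59891 * 18.3 * 4.1^2
Pp = 707.37 kN/m


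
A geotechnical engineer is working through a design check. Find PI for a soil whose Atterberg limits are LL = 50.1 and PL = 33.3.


Using PI = LL - PL
PI = 50.1 - 33.3
PI = 16.8


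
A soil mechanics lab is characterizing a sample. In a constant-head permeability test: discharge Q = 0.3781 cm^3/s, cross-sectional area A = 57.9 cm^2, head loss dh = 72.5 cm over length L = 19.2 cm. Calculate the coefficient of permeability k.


Result: 0.001729 cm/s

Derivation:
Compute hydraulic gradient:
i = dh / L = 72.5 / 19.2 = 3.77604
Then apply Darcy's law:
k = Q / (A * i)
k = 0.3781 / (57.9 * 3.77604)
k = 0.3781 / 218.633
k = 0.001729 cm/s


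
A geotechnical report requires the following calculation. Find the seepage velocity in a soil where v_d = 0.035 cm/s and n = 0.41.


Using v_s = v_d / n
v_s = 0.035 / 0.41
v_s = 0.08537 cm/s


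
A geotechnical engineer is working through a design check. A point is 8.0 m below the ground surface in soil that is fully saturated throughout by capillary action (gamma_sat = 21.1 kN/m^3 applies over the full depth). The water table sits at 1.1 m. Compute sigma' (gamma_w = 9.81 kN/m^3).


Result: 101.11 kPa

Derivation:
Total stress = gamma_sat * depth
sigma = 21.1 * 8.0 = 168.8 kPa
Pore water pressure u = gamma_w * (depth - d_wt)
u = 9.81 * (8.0 - 1.1) = 67.689 kPa
Effective stress = sigma - u
sigma' = 168.8 - 67.689 = 101.11 kPa


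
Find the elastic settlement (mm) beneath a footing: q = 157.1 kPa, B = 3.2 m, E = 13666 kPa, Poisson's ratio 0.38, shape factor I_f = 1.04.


Result: 32.733 mm

Derivation:
Using Se = q * B * (1 - nu^2) * I_f / E
1 - nu^2 = 1 - 0.38^2 = 0.8556
Se = 157.1 * 3.2 * 0.8556 * 1.04 / 13666
Se = 0.032733 m
Convert to mm: Se = 0.032733 * 1000 = 32.733 mm


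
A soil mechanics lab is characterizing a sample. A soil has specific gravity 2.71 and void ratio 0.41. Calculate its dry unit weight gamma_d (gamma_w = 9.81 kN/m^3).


Using gamma_d = Gs * gamma_w / (1 + e)
gamma_d = 2.71 * 9.81 / (1 + 0.41)
gamma_d = 2.71 * 9.81 / 1.41
gamma_d = 18.855 kN/m^3


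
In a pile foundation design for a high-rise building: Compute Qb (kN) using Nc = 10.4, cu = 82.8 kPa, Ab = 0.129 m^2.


Using Qb = Nc * cu * Ab
Qb = 10.4 * 82.8 * 0.129
Qb = 111.08 kN


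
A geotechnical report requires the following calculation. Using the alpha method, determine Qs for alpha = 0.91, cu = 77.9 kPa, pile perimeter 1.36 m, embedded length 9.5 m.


Result: 915.89 kN

Derivation:
Using Qs = alpha * cu * perimeter * L
Qs = 0.91 * 77.9 * 1.36 * 9.5
Qs = 915.89 kN


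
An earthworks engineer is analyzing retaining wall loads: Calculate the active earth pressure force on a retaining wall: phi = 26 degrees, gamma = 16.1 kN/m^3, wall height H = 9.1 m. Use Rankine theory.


Compute active earth pressure coefficient:
Ka = tan^2(45 - phi/2) = tan^2(32.0) = 0.390462
Compute active force:
Pa = 0.5 * Ka * gamma * H^2
Pa = 0.5 * 0.390462 * 16.1 * 9.1^2
Pa = 260.29 kN/m


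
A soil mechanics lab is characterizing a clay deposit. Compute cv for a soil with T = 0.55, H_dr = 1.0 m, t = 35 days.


Using cv = T * H_dr^2 / t
H_dr^2 = 1.0^2 = 1.0
cv = 0.55 * 1.0 / 35
cv = 0.01571 m^2/day


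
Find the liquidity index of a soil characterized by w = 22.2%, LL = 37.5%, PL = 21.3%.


Result: 0.056

Derivation:
First compute the plasticity index:
PI = LL - PL = 37.5 - 21.3 = 16.2
Then compute the liquidity index:
LI = (w - PL) / PI
LI = (22.2 - 21.3) / 16.2
LI = 0.056


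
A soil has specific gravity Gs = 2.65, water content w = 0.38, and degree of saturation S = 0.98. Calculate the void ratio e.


Using the relation e = Gs * w / S
e = 2.65 * 0.38 / 0.98
e = 1.0276


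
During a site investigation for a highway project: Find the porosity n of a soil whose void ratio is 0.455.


Using the relation n = e / (1 + e)
n = 0.455 / (1 + 0.455)
n = 0.455 / 1.455
n = 0.3127


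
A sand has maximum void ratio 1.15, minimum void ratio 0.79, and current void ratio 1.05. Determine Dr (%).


Using Dr = (e_max - e) / (e_max - e_min) * 100
e_max - e = 1.15 - 1.05 = 0.1
e_max - e_min = 1.15 - 0.79 = 0.36
Dr = 0.1 / 0.36 * 100
Dr = 27.78 %


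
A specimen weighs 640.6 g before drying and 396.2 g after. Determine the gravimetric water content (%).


Using w = (m_wet - m_dry) / m_dry * 100
m_wet - m_dry = 640.6 - 396.2 = 244.4 g
w = 244.4 / 396.2 * 100
w = 61.69 %


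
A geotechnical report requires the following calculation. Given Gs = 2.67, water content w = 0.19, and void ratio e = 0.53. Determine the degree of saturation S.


Using S = Gs * w / e
S = 2.67 * 0.19 / 0.53
S = 0.9572


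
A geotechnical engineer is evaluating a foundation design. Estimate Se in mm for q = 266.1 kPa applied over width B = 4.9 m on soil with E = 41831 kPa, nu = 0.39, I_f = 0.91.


Result: 24.051 mm

Derivation:
Using Se = q * B * (1 - nu^2) * I_f / E
1 - nu^2 = 1 - 0.39^2 = 0.8479
Se = 266.1 * 4.9 * 0.8479 * 0.91 / 41831
Se = 0.024051 m
Convert to mm: Se = 0.024051 * 1000 = 24.051 mm


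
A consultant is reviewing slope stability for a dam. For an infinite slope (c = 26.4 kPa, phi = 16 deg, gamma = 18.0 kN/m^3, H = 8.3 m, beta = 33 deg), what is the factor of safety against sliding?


Result: 0.828

Derivation:
Using Fs = c / (gamma*H*sin(beta)*cos(beta)) + tan(phi)/tan(beta)
Cohesion contribution = 26.4 / (18.0*8.3*sin(33)*cos(33))
Cohesion contribution = 0.386859
Friction contribution = tan(16)/tan(33) = 0.441549
Fs = 0.386859 + 0.441549
Fs = 0.828


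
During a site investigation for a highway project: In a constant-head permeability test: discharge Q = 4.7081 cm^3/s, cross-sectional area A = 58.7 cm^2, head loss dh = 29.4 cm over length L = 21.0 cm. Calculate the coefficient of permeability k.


Compute hydraulic gradient:
i = dh / L = 29.4 / 21.0 = 1.4
Then apply Darcy's law:
k = Q / (A * i)
k = 4.7081 / (58.7 * 1.4)
k = 4.7081 / 82.18
k = 0.05729 cm/s


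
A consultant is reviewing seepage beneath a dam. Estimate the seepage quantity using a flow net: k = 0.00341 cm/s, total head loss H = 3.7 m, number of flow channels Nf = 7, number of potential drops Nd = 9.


Convert k to m/s for unit consistency with H:
k = 0.00341 cm/s = 0.00341 / 100 m/s = 3.41e-05 m/s
Using q = k * H * Nf / Nd
Nf / Nd = 7 / 9 = 0.7778
q = 3.41e-05 * 3.7 * 0.7778
q = 9.813e-05 m^3/s per m


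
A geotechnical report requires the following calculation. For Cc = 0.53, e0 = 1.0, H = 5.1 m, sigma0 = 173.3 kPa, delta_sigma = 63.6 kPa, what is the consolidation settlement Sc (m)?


Using Sc = Cc * H / (1 + e0) * log10((sigma0 + delta_sigma) / sigma0)
Stress ratio = (173.3 + 63.6) / 173.3 = 1.36699
log10(1.36699) = 0.135766
Cc * H / (1 + e0) = 0.53 * 5.1 / (1 + 1.0) = 1.3515
Sc = 1.3515 * 0.135766
Sc = 0.1835 m


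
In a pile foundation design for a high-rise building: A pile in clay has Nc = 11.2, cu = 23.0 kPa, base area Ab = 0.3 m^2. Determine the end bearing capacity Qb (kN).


Using Qb = Nc * cu * Ab
Qb = 11.2 * 23.0 * 0.3
Qb = 77.28 kN


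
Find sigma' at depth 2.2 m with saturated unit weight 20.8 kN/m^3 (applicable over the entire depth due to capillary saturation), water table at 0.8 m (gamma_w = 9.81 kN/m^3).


Result: 32.03 kPa

Derivation:
Total stress = gamma_sat * depth
sigma = 20.8 * 2.2 = 45.76 kPa
Pore water pressure u = gamma_w * (depth - d_wt)
u = 9.81 * (2.2 - 0.8) = 13.734 kPa
Effective stress = sigma - u
sigma' = 45.76 - 13.734 = 32.03 kPa


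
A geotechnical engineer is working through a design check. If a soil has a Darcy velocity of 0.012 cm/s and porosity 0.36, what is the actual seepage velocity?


Using v_s = v_d / n
v_s = 0.012 / 0.36
v_s = 0.03333 cm/s


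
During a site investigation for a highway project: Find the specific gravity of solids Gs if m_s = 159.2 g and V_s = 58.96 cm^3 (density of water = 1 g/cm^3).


Using Gs = m_s / (V_s * rho_w)
Since rho_w = 1 g/cm^3:
Gs = 159.2 / 58.96
Gs = 2.7


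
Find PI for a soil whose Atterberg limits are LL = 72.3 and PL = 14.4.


Using PI = LL - PL
PI = 72.3 - 14.4
PI = 57.9


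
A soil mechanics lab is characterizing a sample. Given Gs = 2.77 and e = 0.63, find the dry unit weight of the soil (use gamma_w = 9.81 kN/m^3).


Using gamma_d = Gs * gamma_w / (1 + e)
gamma_d = 2.77 * 9.81 / (1 + 0.63)
gamma_d = 2.77 * 9.81 / 1.63
gamma_d = 16.671 kN/m^3


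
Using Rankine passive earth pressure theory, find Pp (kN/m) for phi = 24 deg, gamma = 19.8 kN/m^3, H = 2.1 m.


Compute passive earth pressure coefficient:
Kp = tan^2(45 + phi/2) = tan^2(57.0) = 2.371184
Compute passive force:
Pp = 0.5 * Kp * gamma * H^2
Pp = 0.5 * 2.371184 * 19.8 * 2.1^2
Pp = 103.52 kN/m


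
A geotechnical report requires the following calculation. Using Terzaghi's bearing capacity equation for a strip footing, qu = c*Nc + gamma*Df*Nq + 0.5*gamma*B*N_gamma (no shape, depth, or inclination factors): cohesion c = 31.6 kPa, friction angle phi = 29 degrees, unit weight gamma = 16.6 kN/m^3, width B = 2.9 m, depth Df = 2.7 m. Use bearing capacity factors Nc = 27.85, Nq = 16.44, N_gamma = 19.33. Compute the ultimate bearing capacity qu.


Compute qu = c*Nc + gamma*Df*Nq + 0.5*gamma*B*N_gamma
Term 1: 31.6 * 27.85 = 880.06
Term 2: 16.6 * 2.7 * 16.44 = 736.8408
Term 3: 0.5 * 16.6 * 2.9 * 19.33 = 465.2731
qu = 880.06 + 736.8408 + 465.2731
qu = 2082.17 kPa


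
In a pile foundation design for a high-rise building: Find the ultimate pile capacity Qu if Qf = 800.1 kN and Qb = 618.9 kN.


Result: 1419.0 kN

Derivation:
Using Qu = Qf + Qb
Qu = 800.1 + 618.9
Qu = 1419.0 kN


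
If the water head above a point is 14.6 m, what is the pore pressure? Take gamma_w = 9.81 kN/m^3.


Using u = gamma_w * h_w
u = 9.81 * 14.6
u = 143.23 kPa


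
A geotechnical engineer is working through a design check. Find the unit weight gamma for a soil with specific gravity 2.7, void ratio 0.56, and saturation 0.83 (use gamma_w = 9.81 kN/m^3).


Using gamma = gamma_w * (Gs + S*e) / (1 + e)
Numerator: Gs + S*e = 2.7 + 0.83*0.56 = 3.1648
Denominator: 1 + e = 1 + 0.56 = 1.56
gamma = 9.81 * 3.1648 / 1.56
gamma = 19.902 kN/m^3


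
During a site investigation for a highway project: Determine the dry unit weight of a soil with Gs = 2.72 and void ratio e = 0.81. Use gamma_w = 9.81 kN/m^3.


Using gamma_d = Gs * gamma_w / (1 + e)
gamma_d = 2.72 * 9.81 / (1 + 0.81)
gamma_d = 2.72 * 9.81 / 1.81
gamma_d = 14.742 kN/m^3


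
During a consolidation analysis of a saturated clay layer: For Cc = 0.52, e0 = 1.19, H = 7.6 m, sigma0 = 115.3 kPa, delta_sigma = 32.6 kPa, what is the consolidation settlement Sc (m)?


Result: 0.1951 m

Derivation:
Using Sc = Cc * H / (1 + e0) * log10((sigma0 + delta_sigma) / sigma0)
Stress ratio = (115.3 + 32.6) / 115.3 = 1.28274
log10(1.28274) = 0.108139
Cc * H / (1 + e0) = 0.52 * 7.6 / (1 + 1.19) = 1.80457
Sc = 1.80457 * 0.108139
Sc = 0.1951 m


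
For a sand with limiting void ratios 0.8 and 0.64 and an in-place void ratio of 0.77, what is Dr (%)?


Using Dr = (e_max - e) / (e_max - e_min) * 100
e_max - e = 0.8 - 0.77 = 0.03
e_max - e_min = 0.8 - 0.64 = 0.16
Dr = 0.03 / 0.16 * 100
Dr = 18.75 %


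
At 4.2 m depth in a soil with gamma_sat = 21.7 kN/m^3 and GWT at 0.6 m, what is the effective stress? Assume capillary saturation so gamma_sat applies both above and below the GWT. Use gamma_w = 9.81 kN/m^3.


Total stress = gamma_sat * depth
sigma = 21.7 * 4.2 = 91.14 kPa
Pore water pressure u = gamma_w * (depth - d_wt)
u = 9.81 * (4.2 - 0.6) = 35.316 kPa
Effective stress = sigma - u
sigma' = 91.14 - 35.316 = 55.82 kPa


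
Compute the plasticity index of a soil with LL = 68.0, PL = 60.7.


Using PI = LL - PL
PI = 68.0 - 60.7
PI = 7.3


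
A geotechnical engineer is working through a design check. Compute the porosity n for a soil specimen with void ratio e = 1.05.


Using the relation n = e / (1 + e)
n = 1.05 / (1 + 1.05)
n = 1.05 / 2.05
n = 0.5122


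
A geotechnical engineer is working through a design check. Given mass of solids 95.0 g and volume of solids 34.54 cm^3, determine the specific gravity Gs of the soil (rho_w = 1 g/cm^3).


Using Gs = m_s / (V_s * rho_w)
Since rho_w = 1 g/cm^3:
Gs = 95.0 / 34.54
Gs = 2.75


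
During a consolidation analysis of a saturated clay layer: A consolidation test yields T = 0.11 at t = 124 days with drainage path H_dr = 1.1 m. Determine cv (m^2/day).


Using cv = T * H_dr^2 / t
H_dr^2 = 1.1^2 = 1.21
cv = 0.11 * 1.21 / 124
cv = 0.00107 m^2/day


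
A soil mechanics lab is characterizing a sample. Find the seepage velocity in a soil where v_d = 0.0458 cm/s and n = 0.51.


Result: 0.0898 cm/s

Derivation:
Using v_s = v_d / n
v_s = 0.0458 / 0.51
v_s = 0.0898 cm/s


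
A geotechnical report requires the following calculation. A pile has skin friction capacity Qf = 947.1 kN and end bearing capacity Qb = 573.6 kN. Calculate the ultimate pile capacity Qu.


Result: 1520.7 kN

Derivation:
Using Qu = Qf + Qb
Qu = 947.1 + 573.6
Qu = 1520.7 kN


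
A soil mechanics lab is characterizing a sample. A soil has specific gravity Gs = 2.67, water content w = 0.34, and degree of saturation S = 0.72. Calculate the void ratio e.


Result: 1.2608

Derivation:
Using the relation e = Gs * w / S
e = 2.67 * 0.34 / 0.72
e = 1.2608


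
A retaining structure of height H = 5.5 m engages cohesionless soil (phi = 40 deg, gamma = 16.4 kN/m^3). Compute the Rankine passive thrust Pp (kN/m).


Result: 1140.76 kN/m

Derivation:
Compute passive earth pressure coefficient:
Kp = tan^2(45 + phi/2) = tan^2(65.0) = 4.59891
Compute passive force:
Pp = 0.5 * Kp * gamma * H^2
Pp = 0.5 * 4.59891 * 16.4 * 5.5^2
Pp = 1140.76 kN/m


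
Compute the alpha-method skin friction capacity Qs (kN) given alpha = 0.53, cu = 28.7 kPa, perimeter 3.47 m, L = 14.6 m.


Using Qs = alpha * cu * perimeter * L
Qs = 0.53 * 28.7 * 3.47 * 14.6
Qs = 770.62 kN


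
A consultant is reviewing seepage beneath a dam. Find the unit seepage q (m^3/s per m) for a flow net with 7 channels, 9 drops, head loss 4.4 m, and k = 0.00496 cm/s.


Convert k to m/s for unit consistency with H:
k = 0.00496 cm/s = 0.00496 / 100 m/s = 4.96e-05 m/s
Using q = k * H * Nf / Nd
Nf / Nd = 7 / 9 = 0.7778
q = 4.96e-05 * 4.4 * 0.7778
q = 0.0001697 m^3/s per m


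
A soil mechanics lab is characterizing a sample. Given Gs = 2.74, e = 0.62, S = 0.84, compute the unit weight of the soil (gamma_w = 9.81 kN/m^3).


Using gamma = gamma_w * (Gs + S*e) / (1 + e)
Numerator: Gs + S*e = 2.74 + 0.84*0.62 = 3.2608
Denominator: 1 + e = 1 + 0.62 = 1.62
gamma = 9.81 * 3.2608 / 1.62
gamma = 19.746 kN/m^3


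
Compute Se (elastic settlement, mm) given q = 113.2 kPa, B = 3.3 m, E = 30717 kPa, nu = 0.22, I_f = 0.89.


Result: 10.3 mm

Derivation:
Using Se = q * B * (1 - nu^2) * I_f / E
1 - nu^2 = 1 - 0.22^2 = 0.9516
Se = 113.2 * 3.3 * 0.9516 * 0.89 / 30717
Se = 0.010300 m
Convert to mm: Se = 0.010300 * 1000 = 10.3 mm


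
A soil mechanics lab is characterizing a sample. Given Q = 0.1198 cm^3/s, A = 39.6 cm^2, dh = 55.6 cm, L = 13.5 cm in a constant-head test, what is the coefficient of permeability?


Compute hydraulic gradient:
i = dh / L = 55.6 / 13.5 = 4.11852
Then apply Darcy's law:
k = Q / (A * i)
k = 0.1198 / (39.6 * 4.11852)
k = 0.1198 / 163.093
k = 0.000735 cm/s


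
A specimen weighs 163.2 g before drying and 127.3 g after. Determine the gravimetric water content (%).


Result: 28.2 %

Derivation:
Using w = (m_wet - m_dry) / m_dry * 100
m_wet - m_dry = 163.2 - 127.3 = 35.9 g
w = 35.9 / 127.3 * 100
w = 28.2 %


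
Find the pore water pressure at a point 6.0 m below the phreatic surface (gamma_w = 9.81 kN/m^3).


Using u = gamma_w * h_w
u = 9.81 * 6.0
u = 58.86 kPa


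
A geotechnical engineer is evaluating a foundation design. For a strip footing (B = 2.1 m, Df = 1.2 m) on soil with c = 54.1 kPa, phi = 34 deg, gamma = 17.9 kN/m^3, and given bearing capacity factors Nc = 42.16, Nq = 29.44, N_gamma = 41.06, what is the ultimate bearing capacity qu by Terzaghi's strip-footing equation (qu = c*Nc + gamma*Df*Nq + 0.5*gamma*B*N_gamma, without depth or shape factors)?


Compute qu = c*Nc + gamma*Df*Nq + 0.5*gamma*B*N_gamma
Term 1: 54.1 * 42.16 = 2280.856
Term 2: 17.9 * 1.2 * 29.44 = 632.3712
Term 3: 0.5 * 17.9 * 2.1 * 41.06 = 771.7227
qu = 2280.856 + 632.3712 + 771.7227
qu = 3684.95 kPa


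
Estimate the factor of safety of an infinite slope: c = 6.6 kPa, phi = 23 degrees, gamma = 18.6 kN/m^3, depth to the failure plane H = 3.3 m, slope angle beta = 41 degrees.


Using Fs = c / (gamma*H*sin(beta)*cos(beta)) + tan(phi)/tan(beta)
Cohesion contribution = 6.6 / (18.6*3.3*sin(41)*cos(41))
Cohesion contribution = 0.217167
Friction contribution = tan(23)/tan(41) = 0.488302
Fs = 0.217167 + 0.488302
Fs = 0.705


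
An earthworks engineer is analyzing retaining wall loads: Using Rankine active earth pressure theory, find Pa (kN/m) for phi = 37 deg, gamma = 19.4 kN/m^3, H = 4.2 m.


Result: 42.53 kN/m

Derivation:
Compute active earth pressure coefficient:
Ka = tan^2(45 - phi/2) = tan^2(26.5) = 0.248584
Compute active force:
Pa = 0.5 * Ka * gamma * H^2
Pa = 0.5 * 0.248584 * 19.4 * 4.2^2
Pa = 42.53 kN/m


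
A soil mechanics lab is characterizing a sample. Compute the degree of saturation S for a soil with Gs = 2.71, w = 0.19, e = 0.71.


Result: 0.7252

Derivation:
Using S = Gs * w / e
S = 2.71 * 0.19 / 0.71
S = 0.7252


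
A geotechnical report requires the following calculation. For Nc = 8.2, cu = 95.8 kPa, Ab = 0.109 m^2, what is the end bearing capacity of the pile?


Using Qb = Nc * cu * Ab
Qb = 8.2 * 95.8 * 0.109
Qb = 85.63 kN


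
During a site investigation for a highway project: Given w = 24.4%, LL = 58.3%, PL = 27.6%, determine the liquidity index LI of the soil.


Result: -0.104

Derivation:
First compute the plasticity index:
PI = LL - PL = 58.3 - 27.6 = 30.7
Then compute the liquidity index:
LI = (w - PL) / PI
LI = (24.4 - 27.6) / 30.7
LI = -0.104


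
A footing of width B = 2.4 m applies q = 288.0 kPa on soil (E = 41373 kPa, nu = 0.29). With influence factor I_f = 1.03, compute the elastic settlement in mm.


Result: 15.761 mm

Derivation:
Using Se = q * B * (1 - nu^2) * I_f / E
1 - nu^2 = 1 - 0.29^2 = 0.9159
Se = 288.0 * 2.4 * 0.9159 * 1.03 / 41373
Se = 0.015761 m
Convert to mm: Se = 0.015761 * 1000 = 15.761 mm


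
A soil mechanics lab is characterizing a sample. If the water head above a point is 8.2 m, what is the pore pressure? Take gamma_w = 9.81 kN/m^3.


Using u = gamma_w * h_w
u = 9.81 * 8.2
u = 80.44 kPa


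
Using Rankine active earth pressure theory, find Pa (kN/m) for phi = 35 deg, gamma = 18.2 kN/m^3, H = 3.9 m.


Compute active earth pressure coefficient:
Ka = tan^2(45 - phi/2) = tan^2(27.5) = 0.27099
Compute active force:
Pa = 0.5 * Ka * gamma * H^2
Pa = 0.5 * 0.27099 * 18.2 * 3.9^2
Pa = 37.51 kN/m


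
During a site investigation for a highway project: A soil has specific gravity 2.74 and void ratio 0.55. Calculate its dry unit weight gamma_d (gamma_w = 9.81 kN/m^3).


Using gamma_d = Gs * gamma_w / (1 + e)
gamma_d = 2.74 * 9.81 / (1 + 0.55)
gamma_d = 2.74 * 9.81 / 1.55
gamma_d = 17.342 kN/m^3


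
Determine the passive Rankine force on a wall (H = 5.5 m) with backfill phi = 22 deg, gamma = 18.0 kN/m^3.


Compute passive earth pressure coefficient:
Kp = tan^2(45 + phi/2) = tan^2(56.0) = 2.197987
Compute passive force:
Pp = 0.5 * Kp * gamma * H^2
Pp = 0.5 * 2.197987 * 18.0 * 5.5^2
Pp = 598.4 kN/m


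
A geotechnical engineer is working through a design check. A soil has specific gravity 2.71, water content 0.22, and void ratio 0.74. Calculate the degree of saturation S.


Result: 0.8057

Derivation:
Using S = Gs * w / e
S = 2.71 * 0.22 / 0.74
S = 0.8057


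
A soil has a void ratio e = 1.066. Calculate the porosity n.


Result: 0.516

Derivation:
Using the relation n = e / (1 + e)
n = 1.066 / (1 + 1.066)
n = 1.066 / 2.066
n = 0.516


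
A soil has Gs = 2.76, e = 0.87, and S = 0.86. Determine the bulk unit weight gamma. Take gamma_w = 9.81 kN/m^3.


Using gamma = gamma_w * (Gs + S*e) / (1 + e)
Numerator: Gs + S*e = 2.76 + 0.86*0.87 = 3.5082
Denominator: 1 + e = 1 + 0.87 = 1.87
gamma = 9.81 * 3.5082 / 1.87
gamma = 18.404 kN/m^3


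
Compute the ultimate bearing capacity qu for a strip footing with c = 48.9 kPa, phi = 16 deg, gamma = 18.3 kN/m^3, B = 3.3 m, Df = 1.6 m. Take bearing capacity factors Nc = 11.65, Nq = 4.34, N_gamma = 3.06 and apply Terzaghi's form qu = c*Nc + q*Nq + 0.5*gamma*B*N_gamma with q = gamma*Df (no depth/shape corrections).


Compute qu = c*Nc + gamma*Df*Nq + 0.5*gamma*B*N_gamma
Term 1: 48.9 * 11.65 = 569.685
Term 2: 18.3 * 1.6 * 4.34 = 127.0752
Term 3: 0.5 * 18.3 * 3.3 * 3.06 = 92.3967
qu = 569.685 + 127.0752 + 92.3967
qu = 789.16 kPa


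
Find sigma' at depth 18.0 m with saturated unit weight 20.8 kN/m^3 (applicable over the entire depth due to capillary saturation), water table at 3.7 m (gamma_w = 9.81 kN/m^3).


Result: 234.12 kPa

Derivation:
Total stress = gamma_sat * depth
sigma = 20.8 * 18.0 = 374.4 kPa
Pore water pressure u = gamma_w * (depth - d_wt)
u = 9.81 * (18.0 - 3.7) = 140.283 kPa
Effective stress = sigma - u
sigma' = 374.4 - 140.283 = 234.12 kPa


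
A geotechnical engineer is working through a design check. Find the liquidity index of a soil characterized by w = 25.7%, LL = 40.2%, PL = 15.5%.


First compute the plasticity index:
PI = LL - PL = 40.2 - 15.5 = 24.7
Then compute the liquidity index:
LI = (w - PL) / PI
LI = (25.7 - 15.5) / 24.7
LI = 0.413


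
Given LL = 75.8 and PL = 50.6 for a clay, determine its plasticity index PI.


Using PI = LL - PL
PI = 75.8 - 50.6
PI = 25.2


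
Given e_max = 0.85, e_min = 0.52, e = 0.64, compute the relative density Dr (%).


Result: 63.64 %

Derivation:
Using Dr = (e_max - e) / (e_max - e_min) * 100
e_max - e = 0.85 - 0.64 = 0.21
e_max - e_min = 0.85 - 0.52 = 0.33
Dr = 0.21 / 0.33 * 100
Dr = 63.64 %


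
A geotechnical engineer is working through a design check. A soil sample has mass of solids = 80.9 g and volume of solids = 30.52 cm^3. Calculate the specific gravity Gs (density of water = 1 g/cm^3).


Using Gs = m_s / (V_s * rho_w)
Since rho_w = 1 g/cm^3:
Gs = 80.9 / 30.52
Gs = 2.651


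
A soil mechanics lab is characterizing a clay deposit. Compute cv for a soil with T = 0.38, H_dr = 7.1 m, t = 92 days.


Using cv = T * H_dr^2 / t
H_dr^2 = 7.1^2 = 50.41
cv = 0.38 * 50.41 / 92
cv = 0.20822 m^2/day


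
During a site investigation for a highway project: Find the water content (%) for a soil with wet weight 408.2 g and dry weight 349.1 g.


Result: 16.93 %

Derivation:
Using w = (m_wet - m_dry) / m_dry * 100
m_wet - m_dry = 408.2 - 349.1 = 59.1 g
w = 59.1 / 349.1 * 100
w = 16.93 %


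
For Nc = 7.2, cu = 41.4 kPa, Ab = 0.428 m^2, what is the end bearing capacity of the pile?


Using Qb = Nc * cu * Ab
Qb = 7.2 * 41.4 * 0.428
Qb = 127.58 kN


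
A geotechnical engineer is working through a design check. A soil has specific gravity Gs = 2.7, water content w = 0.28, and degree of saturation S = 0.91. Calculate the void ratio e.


Using the relation e = Gs * w / S
e = 2.7 * 0.28 / 0.91
e = 0.8308


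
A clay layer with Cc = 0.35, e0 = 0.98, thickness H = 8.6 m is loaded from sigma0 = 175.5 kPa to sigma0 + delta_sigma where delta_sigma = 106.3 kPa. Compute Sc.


Result: 0.3127 m

Derivation:
Using Sc = Cc * H / (1 + e0) * log10((sigma0 + delta_sigma) / sigma0)
Stress ratio = (175.5 + 106.3) / 175.5 = 1.6057
log10(1.6057) = 0.205664
Cc * H / (1 + e0) = 0.35 * 8.6 / (1 + 0.98) = 1.5202
Sc = 1.5202 * 0.205664
Sc = 0.3127 m


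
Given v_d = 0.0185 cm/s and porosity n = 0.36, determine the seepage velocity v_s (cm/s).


Result: 0.05139 cm/s

Derivation:
Using v_s = v_d / n
v_s = 0.0185 / 0.36
v_s = 0.05139 cm/s


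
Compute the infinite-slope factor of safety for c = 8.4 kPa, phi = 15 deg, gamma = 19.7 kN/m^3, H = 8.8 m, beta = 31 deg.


Using Fs = c / (gamma*H*sin(beta)*cos(beta)) + tan(phi)/tan(beta)
Cohesion contribution = 8.4 / (19.7*8.8*sin(31)*cos(31))
Cohesion contribution = 0.109755
Friction contribution = tan(15)/tan(31) = 0.445942
Fs = 0.109755 + 0.445942
Fs = 0.556


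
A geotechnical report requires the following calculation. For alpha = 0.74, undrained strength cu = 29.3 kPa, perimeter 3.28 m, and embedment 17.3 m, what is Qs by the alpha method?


Using Qs = alpha * cu * perimeter * L
Qs = 0.74 * 29.3 * 3.28 * 17.3
Qs = 1230.32 kN


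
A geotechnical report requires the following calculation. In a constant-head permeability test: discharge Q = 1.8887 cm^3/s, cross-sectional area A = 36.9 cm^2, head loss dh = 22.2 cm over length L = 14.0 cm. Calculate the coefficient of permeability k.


Compute hydraulic gradient:
i = dh / L = 22.2 / 14.0 = 1.58571
Then apply Darcy's law:
k = Q / (A * i)
k = 1.8887 / (36.9 * 1.58571)
k = 1.8887 / 58.5129
k = 0.032278 cm/s


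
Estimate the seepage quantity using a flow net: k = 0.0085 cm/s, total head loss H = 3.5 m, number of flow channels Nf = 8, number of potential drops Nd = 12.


Convert k to m/s for unit consistency with H:
k = 0.0085 cm/s = 0.0085 / 100 m/s = 8.5e-05 m/s
Using q = k * H * Nf / Nd
Nf / Nd = 8 / 12 = 0.6667
q = 8.5e-05 * 3.5 * 0.6667
q = 0.0001983 m^3/s per m


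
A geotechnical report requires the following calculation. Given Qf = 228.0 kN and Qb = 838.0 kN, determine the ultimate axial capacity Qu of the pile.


Using Qu = Qf + Qb
Qu = 228.0 + 838.0
Qu = 1066.0 kN


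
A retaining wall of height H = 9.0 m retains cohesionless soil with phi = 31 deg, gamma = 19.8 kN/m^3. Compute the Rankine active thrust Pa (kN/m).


Compute active earth pressure coefficient:
Ka = tan^2(45 - phi/2) = tan^2(29.5) = 0.320099
Compute active force:
Pa = 0.5 * Ka * gamma * H^2
Pa = 0.5 * 0.320099 * 19.8 * 9.0^2
Pa = 256.69 kN/m


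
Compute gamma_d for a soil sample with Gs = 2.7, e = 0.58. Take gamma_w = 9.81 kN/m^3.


Using gamma_d = Gs * gamma_w / (1 + e)
gamma_d = 2.7 * 9.81 / (1 + 0.58)
gamma_d = 2.7 * 9.81 / 1.58
gamma_d = 16.764 kN/m^3


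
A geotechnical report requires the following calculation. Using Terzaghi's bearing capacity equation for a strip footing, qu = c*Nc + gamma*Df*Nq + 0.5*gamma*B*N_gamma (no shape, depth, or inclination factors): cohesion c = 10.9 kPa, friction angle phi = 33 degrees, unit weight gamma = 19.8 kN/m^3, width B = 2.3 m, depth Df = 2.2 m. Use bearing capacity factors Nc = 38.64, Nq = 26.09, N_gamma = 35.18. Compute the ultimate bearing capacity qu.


Result: 2358.71 kPa

Derivation:
Compute qu = c*Nc + gamma*Df*Nq + 0.5*gamma*B*N_gamma
Term 1: 10.9 * 38.64 = 421.176
Term 2: 19.8 * 2.2 * 26.09 = 1136.4804
Term 3: 0.5 * 19.8 * 2.3 * 35.18 = 801.0486
qu = 421.176 + 1136.4804 + 801.0486
qu = 2358.71 kPa


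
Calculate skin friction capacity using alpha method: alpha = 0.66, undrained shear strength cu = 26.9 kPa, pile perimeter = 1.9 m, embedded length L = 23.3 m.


Result: 785.97 kN

Derivation:
Using Qs = alpha * cu * perimeter * L
Qs = 0.66 * 26.9 * 1.9 * 23.3
Qs = 785.97 kN


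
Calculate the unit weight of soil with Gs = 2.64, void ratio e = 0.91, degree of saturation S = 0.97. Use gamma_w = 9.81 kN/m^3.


Using gamma = gamma_w * (Gs + S*e) / (1 + e)
Numerator: Gs + S*e = 2.64 + 0.97*0.91 = 3.5227
Denominator: 1 + e = 1 + 0.91 = 1.91
gamma = 9.81 * 3.5227 / 1.91
gamma = 18.093 kN/m^3


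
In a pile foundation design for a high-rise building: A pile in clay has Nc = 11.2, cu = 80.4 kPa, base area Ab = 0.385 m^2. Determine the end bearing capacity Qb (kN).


Result: 346.68 kN

Derivation:
Using Qb = Nc * cu * Ab
Qb = 11.2 * 80.4 * 0.385
Qb = 346.68 kN


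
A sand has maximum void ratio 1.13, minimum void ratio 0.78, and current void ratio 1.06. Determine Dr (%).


Using Dr = (e_max - e) / (e_max - e_min) * 100
e_max - e = 1.13 - 1.06 = 0.07
e_max - e_min = 1.13 - 0.78 = 0.35
Dr = 0.07 / 0.35 * 100
Dr = 20.0 %


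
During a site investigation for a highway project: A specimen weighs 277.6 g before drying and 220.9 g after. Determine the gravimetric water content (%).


Using w = (m_wet - m_dry) / m_dry * 100
m_wet - m_dry = 277.6 - 220.9 = 56.7 g
w = 56.7 / 220.9 * 100
w = 25.67 %


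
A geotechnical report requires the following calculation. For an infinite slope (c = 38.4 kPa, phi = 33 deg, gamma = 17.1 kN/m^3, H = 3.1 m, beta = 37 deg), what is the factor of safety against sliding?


Using Fs = c / (gamma*H*sin(beta)*cos(beta)) + tan(phi)/tan(beta)
Cohesion contribution = 38.4 / (17.1*3.1*sin(37)*cos(37))
Cohesion contribution = 1.50717
Friction contribution = tan(33)/tan(37) = 0.861793
Fs = 1.50717 + 0.861793
Fs = 2.369


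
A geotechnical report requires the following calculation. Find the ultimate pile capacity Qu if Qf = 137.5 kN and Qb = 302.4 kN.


Result: 439.9 kN

Derivation:
Using Qu = Qf + Qb
Qu = 137.5 + 302.4
Qu = 439.9 kN


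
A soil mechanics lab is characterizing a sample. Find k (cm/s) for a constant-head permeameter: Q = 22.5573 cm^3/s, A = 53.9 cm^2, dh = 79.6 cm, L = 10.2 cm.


Compute hydraulic gradient:
i = dh / L = 79.6 / 10.2 = 7.80392
Then apply Darcy's law:
k = Q / (A * i)
k = 22.5573 / (53.9 * 7.80392)
k = 22.5573 / 420.631
k = 0.053627 cm/s


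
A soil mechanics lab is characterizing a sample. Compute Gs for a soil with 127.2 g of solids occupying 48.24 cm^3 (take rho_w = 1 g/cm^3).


Result: 2.637

Derivation:
Using Gs = m_s / (V_s * rho_w)
Since rho_w = 1 g/cm^3:
Gs = 127.2 / 48.24
Gs = 2.637


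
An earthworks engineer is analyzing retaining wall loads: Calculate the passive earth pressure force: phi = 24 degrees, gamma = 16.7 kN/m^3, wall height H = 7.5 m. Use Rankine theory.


Compute passive earth pressure coefficient:
Kp = tan^2(45 + phi/2) = tan^2(57.0) = 2.371184
Compute passive force:
Pp = 0.5 * Kp * gamma * H^2
Pp = 0.5 * 2.371184 * 16.7 * 7.5^2
Pp = 1113.72 kN/m


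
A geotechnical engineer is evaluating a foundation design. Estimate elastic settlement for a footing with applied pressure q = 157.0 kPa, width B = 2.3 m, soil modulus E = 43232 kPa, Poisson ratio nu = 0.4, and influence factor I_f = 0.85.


Using Se = q * B * (1 - nu^2) * I_f / E
1 - nu^2 = 1 - 0.4^2 = 0.84
Se = 157.0 * 2.3 * 0.84 * 0.85 / 43232
Se = 0.005964 m
Convert to mm: Se = 0.005964 * 1000 = 5.964 mm


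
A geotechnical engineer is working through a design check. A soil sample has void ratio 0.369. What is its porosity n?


Result: 0.2695

Derivation:
Using the relation n = e / (1 + e)
n = 0.369 / (1 + 0.369)
n = 0.369 / 1.369
n = 0.2695


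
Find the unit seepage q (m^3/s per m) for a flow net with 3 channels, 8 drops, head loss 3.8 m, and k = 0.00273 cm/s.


Result: 3.89e-05 m^3/s per m

Derivation:
Convert k to m/s for unit consistency with H:
k = 0.00273 cm/s = 0.00273 / 100 m/s = 2.73e-05 m/s
Using q = k * H * Nf / Nd
Nf / Nd = 3 / 8 = 0.375
q = 2.73e-05 * 3.8 * 0.375
q = 3.89e-05 m^3/s per m


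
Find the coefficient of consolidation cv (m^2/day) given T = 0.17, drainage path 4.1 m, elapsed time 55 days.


Using cv = T * H_dr^2 / t
H_dr^2 = 4.1^2 = 16.81
cv = 0.17 * 16.81 / 55
cv = 0.05196 m^2/day


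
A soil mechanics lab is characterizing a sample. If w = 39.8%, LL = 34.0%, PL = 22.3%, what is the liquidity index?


Result: 1.496

Derivation:
First compute the plasticity index:
PI = LL - PL = 34.0 - 22.3 = 11.7
Then compute the liquidity index:
LI = (w - PL) / PI
LI = (39.8 - 22.3) / 11.7
LI = 1.496


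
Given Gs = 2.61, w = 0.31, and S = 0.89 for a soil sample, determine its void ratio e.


Using the relation e = Gs * w / S
e = 2.61 * 0.31 / 0.89
e = 0.9091


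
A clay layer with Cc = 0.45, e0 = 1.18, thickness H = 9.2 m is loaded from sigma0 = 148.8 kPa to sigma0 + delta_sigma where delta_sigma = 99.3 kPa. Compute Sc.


Result: 0.4216 m

Derivation:
Using Sc = Cc * H / (1 + e0) * log10((sigma0 + delta_sigma) / sigma0)
Stress ratio = (148.8 + 99.3) / 148.8 = 1.66734
log10(1.66734) = 0.222024
Cc * H / (1 + e0) = 0.45 * 9.2 / (1 + 1.18) = 1.89908
Sc = 1.89908 * 0.222024
Sc = 0.4216 m


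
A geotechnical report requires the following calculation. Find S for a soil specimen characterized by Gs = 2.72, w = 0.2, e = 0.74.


Result: 0.7351

Derivation:
Using S = Gs * w / e
S = 2.72 * 0.2 / 0.74
S = 0.7351


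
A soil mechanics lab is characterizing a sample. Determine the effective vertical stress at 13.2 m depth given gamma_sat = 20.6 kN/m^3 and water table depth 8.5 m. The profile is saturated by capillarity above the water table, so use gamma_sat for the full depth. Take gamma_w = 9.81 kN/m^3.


Total stress = gamma_sat * depth
sigma = 20.6 * 13.2 = 271.92 kPa
Pore water pressure u = gamma_w * (depth - d_wt)
u = 9.81 * (13.2 - 8.5) = 46.107 kPa
Effective stress = sigma - u
sigma' = 271.92 - 46.107 = 225.81 kPa


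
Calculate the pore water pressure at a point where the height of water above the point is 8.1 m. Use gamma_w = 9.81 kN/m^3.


Using u = gamma_w * h_w
u = 9.81 * 8.1
u = 79.46 kPa


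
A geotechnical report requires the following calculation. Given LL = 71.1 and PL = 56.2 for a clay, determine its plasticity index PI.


Using PI = LL - PL
PI = 71.1 - 56.2
PI = 14.9


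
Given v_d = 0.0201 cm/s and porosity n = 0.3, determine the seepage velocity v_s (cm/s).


Using v_s = v_d / n
v_s = 0.0201 / 0.3
v_s = 0.067 cm/s


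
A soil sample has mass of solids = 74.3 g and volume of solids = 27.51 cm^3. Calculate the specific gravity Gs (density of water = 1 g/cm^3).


Using Gs = m_s / (V_s * rho_w)
Since rho_w = 1 g/cm^3:
Gs = 74.3 / 27.51
Gs = 2.701


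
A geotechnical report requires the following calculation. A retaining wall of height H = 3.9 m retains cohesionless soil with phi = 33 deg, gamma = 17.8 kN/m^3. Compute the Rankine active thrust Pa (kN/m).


Compute active earth pressure coefficient:
Ka = tan^2(45 - phi/2) = tan^2(28.5) = 0.294801
Compute active force:
Pa = 0.5 * Ka * gamma * H^2
Pa = 0.5 * 0.294801 * 17.8 * 3.9^2
Pa = 39.91 kN/m
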